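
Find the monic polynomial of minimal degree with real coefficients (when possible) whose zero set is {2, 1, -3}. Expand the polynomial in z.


The polynomial is p(z) = ∏_{α ∈ S} (z − α), where S = {2, 1, -3}.
Expanding the product yields: p(z) = z^3 -7·z + 6.
The resulting polynomial has degree 3 and real coefficients as required.

p(z) = z^3 -7·z + 6.


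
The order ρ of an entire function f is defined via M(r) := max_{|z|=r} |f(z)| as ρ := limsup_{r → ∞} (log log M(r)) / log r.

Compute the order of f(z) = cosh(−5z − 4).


cosh(w) is a linear combination of e^{iw} and e^{−iw} (or e^w, e^{−w} in the hyperbolic case), so |cosh(w)| ≤ e^{|w|}. With w = −5z − 4, |w| ≤ 5|z| + 4 = 5r + 4 on |z| = r, giving M(r) ≤ e^{5r + 4}, so ρ ≤ 1. On a suitable ray (z = it for sin/cos; z = t for sinh/cosh, t real → ∞), |cosh(−5z − 4)| grows like e^{5|t|}/2, so ρ ≥ 1. Hence ρ = 1.
Therefore ρ = 1.

Order ρ = 1.


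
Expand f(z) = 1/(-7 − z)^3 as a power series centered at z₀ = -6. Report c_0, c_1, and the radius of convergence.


Let w = z − z₀, so z = z₀ + w.
Then -7 − z = -7 − (z₀ + w) = (-7 − z₀) − w = -1 − w.
f(z) = 1/(-1 − w)^3 = (1/(-1)^3) · (1 − w/(-1))^{−3}.
By the binomial series (1−u)^{−3} = Σ_{n≥0} C(n+2, 2) u^n for |u|<1, with u = w/(-1):
  c_n = C(n+2, 2) / (-1)^(n+3).
  c_0 = 1/(-1)^3 = -1.
  c_1 = 3/(-1)^4 = 3.
The series is valid for |w/d| < 1, i.e. |z − z₀| < |d|.
Radius of convergence: R = |-7 − z₀| = |-1| = 1 (distance from z₀ to the singularity z = -7).

c_0 = -1, c_1 = 3; R = 1.


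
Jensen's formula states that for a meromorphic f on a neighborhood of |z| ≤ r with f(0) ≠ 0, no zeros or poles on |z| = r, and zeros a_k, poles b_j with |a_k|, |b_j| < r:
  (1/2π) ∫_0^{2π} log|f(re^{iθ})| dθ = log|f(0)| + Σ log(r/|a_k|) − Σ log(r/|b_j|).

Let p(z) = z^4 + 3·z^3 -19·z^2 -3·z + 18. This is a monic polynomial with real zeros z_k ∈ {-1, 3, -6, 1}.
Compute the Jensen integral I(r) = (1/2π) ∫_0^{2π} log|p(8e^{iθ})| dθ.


Zeros: -6, -1, 1, 3; r = 8.
Inside |z| < r: -6, -1, 1, 3. Outside (|z| ≥ r): ∅.
p(0) = 18, so log|p(0)| = log(18) = 2.8904.
Apply Jensen: I(r) = log|p(0)| + Σ_k log(r/|z_k|), summed over zeros inside |z| < r.
  log(r/|z_k|) for z_k = -1: log(8/1) = 2.0794
  log(r/|z_k|) for z_k = 3: log(8/3) = 0.9808
  log(r/|z_k|) for z_k = -6: log(8/6) = 0.2877
  log(r/|z_k|) for z_k = 1: log(8/1) = 2.0794
Sum over inside zeros: 5.4274.
I(r) = log|p(0)| + (inside sum) = 2.8904 + 5.4274 = 8.3178.
Closed form (all zeros inside, monic): I(r) = n·log(r) = 4·log(8) = 8.3178. ✓

I(r) ≈ 8.3178.


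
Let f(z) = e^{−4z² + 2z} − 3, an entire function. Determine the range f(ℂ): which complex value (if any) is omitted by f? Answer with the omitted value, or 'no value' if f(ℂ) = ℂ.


Little Picard bounds the complement of f(ℂ) to at most one point.
The exponent g(z) = −4z² + 2z is a nonconstant polynomial, hence surjective onto ℂ. So e^{g(z)} takes every value in {e^w : w ∈ ℂ} = ℂ ∖ {0}. Adding -3 shifts the range to ℂ ∖ {-3}. f omits exactly -3.

Omitted value: -3.


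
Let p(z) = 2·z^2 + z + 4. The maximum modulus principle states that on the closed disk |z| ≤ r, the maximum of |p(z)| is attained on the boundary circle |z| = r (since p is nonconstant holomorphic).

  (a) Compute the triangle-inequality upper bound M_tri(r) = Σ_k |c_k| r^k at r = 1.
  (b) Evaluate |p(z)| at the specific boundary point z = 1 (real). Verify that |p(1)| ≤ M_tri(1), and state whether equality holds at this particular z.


Coefficients: c_0 = 4, c_1 = 1, c_2 = 2. Radius r = 1.
Part (a). Triangle bound: M_tri(r) = Σ_k |c_k| r^k
  = |4|·1^0 + |1|·1^1 + |2|·1^2
  = 4 + 1 + 2 = 7.
This bounds M(r) := max_{|z|=r} |p(z)| from above; equality holds iff all terms c_k z^k can be made to align in phase at a single z on |z|=r.
Part (b). At z = 1 (real, on the circle |z| = r):
  p(1) = (4)·1^0 + (1)·1^1 + (2)·1^2 = 7.
  |p(1)| = 7.
Since all nonzero coefficients share the same sign, |p(1)| = 7 = M_tri(1); the triangle bound is attained at z = 1, so in fact M(r) = 7.

M_tri(1) = 7; |p(1)| = 7; equality at z=1: yes.


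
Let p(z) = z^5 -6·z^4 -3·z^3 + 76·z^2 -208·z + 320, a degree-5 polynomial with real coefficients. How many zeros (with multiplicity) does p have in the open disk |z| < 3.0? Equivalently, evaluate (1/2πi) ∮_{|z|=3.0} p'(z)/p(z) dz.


The zeros of p are: -4, 4, (1 + 2i), (1 - 2i), 4.
Their magnitudes are: 4, 4, 2.236, 2.236, 4.
Zeros with |z| < R = 3.0: (1 + 2i), (1 - 2i).
Count = 2.
By the argument principle, (1/2πi) ∮_{|z|=R} p'(z)/p(z) dz equals exactly this count.

Number of zeros inside |z| < 3.0: 2.


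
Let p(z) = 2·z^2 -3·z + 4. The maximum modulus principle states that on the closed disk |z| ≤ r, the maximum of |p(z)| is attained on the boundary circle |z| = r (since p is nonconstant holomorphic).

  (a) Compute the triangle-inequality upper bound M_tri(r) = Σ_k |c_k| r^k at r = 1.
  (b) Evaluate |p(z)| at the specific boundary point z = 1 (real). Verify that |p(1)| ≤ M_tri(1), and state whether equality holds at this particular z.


Coefficients: c_0 = 4, c_1 = -3, c_2 = 2. Radius r = 1.
Part (a). Triangle bound: M_tri(r) = Σ_k |c_k| r^k
  = |4|·1^0 + |-3|·1^1 + |2|·1^2
  = 4 + 3 + 2 = 9.
This bounds M(r) := max_{|z|=r} |p(z)| from above; equality holds iff all terms c_k z^k can be made to align in phase at a single z on |z|=r.
Part (b). At z = 1 (real, on the circle |z| = r):
  p(1) = (4)·1^0 + (-3)·1^1 + (2)·1^2 = 3.
  |p(1)| = 3.
Check: |p(1)| = 3 ≤ 9 = M_tri(1). ✓ Equality does not hold at z = 1 (the coefficients have mixed signs, so the terms do not all align in phase there).

M_tri(1) = 9; |p(1)| = 3; equality at z=1: no.


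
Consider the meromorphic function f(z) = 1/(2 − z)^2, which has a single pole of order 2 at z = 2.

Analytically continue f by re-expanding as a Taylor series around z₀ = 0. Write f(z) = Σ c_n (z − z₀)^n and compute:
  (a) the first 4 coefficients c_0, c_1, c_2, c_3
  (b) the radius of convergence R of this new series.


Let w = z − z₀, so z = z₀ + w.
Then 2 − z = 2 − (z₀ + w) = (2 − z₀) − w = 2 − w.
f(z) = 1/(2 − w)^2 = (1/(2)^2) · (1 − w/(2))^{−2}.
By the binomial series (1−u)^{−2} = Σ_{n≥0} C(n+1, 1) u^n for |u|<1, with u = w/(2):
  c_n = C(n+1, 1) / (2)^(n+2).
  c_0 = 1/(2)^2 = 1/4.
  c_1 = 2/(2)^3 = 1/4.
  c_2 = 3/(2)^4 = 3/16.
  c_3 = 4/(2)^5 = 1/8.
The series is valid for |w/d| < 1, i.e. |z − z₀| < |d|.
Radius of convergence: R = |2 − z₀| = |2| = 2 (distance from z₀ to the singularity z = 2).

c_0 = 1/4, c_1 = 1/4, c_2 = 3/16, c_3 = 1/8; R = 2.


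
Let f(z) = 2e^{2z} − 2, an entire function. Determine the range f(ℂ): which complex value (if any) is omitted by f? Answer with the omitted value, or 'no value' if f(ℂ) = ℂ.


Little Picard bounds the complement of f(ℂ) to at most one point.
e^{2z} is never zero on ℂ, so 2·e^{2z} takes every value in ℂ ∖ {0}. Adding -2 shifts the range to ℂ ∖ {-2}. Thus f omits exactly the value -2.

Omitted value: -2.


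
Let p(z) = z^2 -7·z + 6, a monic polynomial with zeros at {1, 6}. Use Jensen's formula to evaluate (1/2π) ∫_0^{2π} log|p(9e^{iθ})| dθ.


Zeros: 1, 6; r = 9.
Inside |z| < r: 1, 6. Outside (|z| ≥ r): ∅.
p(0) = 6, so log|p(0)| = log(6) = 1.7918.
Apply Jensen: I(r) = log|p(0)| + Σ_k log(r/|z_k|), summed over zeros inside |z| < r.
  log(r/|z_k|) for z_k = 1: log(9/1) = 2.1972
  log(r/|z_k|) for z_k = 6: log(9/6) = 0.4055
Sum over inside zeros: 2.6027.
I(r) = log|p(0)| + (inside sum) = 1.7918 + 2.6027 = 4.3944.
Closed form (all zeros inside, monic): I(r) = n·log(r) = 2·log(9) = 4.3944. ✓

I(r) ≈ 4.3944.


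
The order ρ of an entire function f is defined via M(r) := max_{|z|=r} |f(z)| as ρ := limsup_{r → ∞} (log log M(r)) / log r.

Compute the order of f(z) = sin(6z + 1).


sin(w) is a linear combination of e^{iw} and e^{−iw} (or e^w, e^{−w} in the hyperbolic case), so |sin(w)| ≤ e^{|w|}. With w = 6z + 1, |w| ≤ 6|z| + 1 = 6r + 1 on |z| = r, giving M(r) ≤ e^{6r + 1}, so ρ ≤ 1. On a suitable ray (z = it for sin/cos; z = t for sinh/cosh, t real → ∞), |sin(6z + 1)| grows like e^{6|t|}/2, so ρ ≥ 1. Hence ρ = 1.
Therefore ρ = 1.

Order ρ = 1.


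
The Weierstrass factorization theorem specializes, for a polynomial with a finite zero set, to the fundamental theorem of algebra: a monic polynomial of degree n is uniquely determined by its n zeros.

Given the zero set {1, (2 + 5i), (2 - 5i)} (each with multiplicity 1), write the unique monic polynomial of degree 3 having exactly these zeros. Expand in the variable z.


The polynomial is p(z) = ∏_{α ∈ S} (z − α), where S = {1, (2 + 5i), (2 - 5i)}.
Expanding the product yields: p(z) = z^3 -5·z^2 + 33·z -29.
Note conjugate pairs combine to real quadratics: (z − (2+5i))(z − (2−5i)) = z² − 4z + 29.
The resulting polynomial has degree 3 and real coefficients as required.

p(z) = z^3 -5·z^2 + 33·z -29.


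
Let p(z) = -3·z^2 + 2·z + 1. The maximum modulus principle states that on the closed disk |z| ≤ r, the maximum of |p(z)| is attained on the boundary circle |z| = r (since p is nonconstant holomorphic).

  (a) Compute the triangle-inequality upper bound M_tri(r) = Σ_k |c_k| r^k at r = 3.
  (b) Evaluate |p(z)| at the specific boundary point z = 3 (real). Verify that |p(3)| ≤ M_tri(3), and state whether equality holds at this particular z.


Coefficients: c_0 = 1, c_1 = 2, c_2 = -3. Radius r = 3.
Part (a). Triangle bound: M_tri(r) = Σ_k |c_k| r^k
  = |1|·3^0 + |2|·3^1 + |-3|·3^2
  = 1 + 6 + 27 = 34.
This bounds M(r) := max_{|z|=r} |p(z)| from above; equality holds iff all terms c_k z^k can be made to align in phase at a single z on |z|=r.
Part (b). At z = 3 (real, on the circle |z| = r):
  p(3) = (1)·3^0 + (2)·3^1 + (-3)·3^2 = -20.
  |p(3)| = 20.
Check: |p(3)| = 20 ≤ 34 = M_tri(3). ✓ Equality does not hold at z = 3 (the coefficients have mixed signs, so the terms do not all align in phase there).

M_tri(3) = 34; |p(3)| = 20; equality at z=3: no.


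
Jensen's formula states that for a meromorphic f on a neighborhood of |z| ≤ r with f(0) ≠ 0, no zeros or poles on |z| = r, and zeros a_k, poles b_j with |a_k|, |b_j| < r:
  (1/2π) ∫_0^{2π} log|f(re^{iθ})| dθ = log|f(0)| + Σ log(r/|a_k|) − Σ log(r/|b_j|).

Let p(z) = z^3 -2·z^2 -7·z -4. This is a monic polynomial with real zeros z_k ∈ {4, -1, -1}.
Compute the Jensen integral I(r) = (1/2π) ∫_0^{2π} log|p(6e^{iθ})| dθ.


Zeros: -1, -1, 4; r = 6.
Inside |z| < r: -1, -1, 4. Outside (|z| ≥ r): ∅.
p(0) = -4, so log|p(0)| = log(4) = 1.3863.
Apply Jensen: I(r) = log|p(0)| + Σ_k log(r/|z_k|), summed over zeros inside |z| < r.
  log(r/|z_k|) for z_k = 4: log(6/4) = 0.4055
  log(r/|z_k|) for z_k = -1: log(6/1) = 1.7918
  log(r/|z_k|) for z_k = -1: log(6/1) = 1.7918
Sum over inside zeros: 3.9890.
I(r) = log|p(0)| + (inside sum) = 1.3863 + 3.9890 = 5.3753.
Closed form (all zeros inside, monic): I(r) = n·log(r) = 3·log(6) = 5.3753. ✓

I(r) ≈ 5.3753.


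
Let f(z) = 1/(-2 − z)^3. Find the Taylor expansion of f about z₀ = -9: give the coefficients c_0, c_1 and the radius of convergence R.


Let w = z − z₀, so z = z₀ + w.
Then -2 − z = -2 − (z₀ + w) = (-2 − z₀) − w = 7 − w.
f(z) = 1/(7 − w)^3 = (1/(7)^3) · (1 − w/(7))^{−3}.
By the binomial series (1−u)^{−3} = Σ_{n≥0} C(n+2, 2) u^n for |u|<1, with u = w/(7):
  c_n = C(n+2, 2) / (7)^(n+3).
  c_0 = 1/(7)^3 = 1/343.
  c_1 = 3/(7)^4 = 3/2401.
The series is valid for |w/d| < 1, i.e. |z − z₀| < |d|.
Radius of convergence: R = |-2 − z₀| = |7| = 7 (distance from z₀ to the singularity z = -2).

c_0 = 1/343, c_1 = 3/2401; R = 7.


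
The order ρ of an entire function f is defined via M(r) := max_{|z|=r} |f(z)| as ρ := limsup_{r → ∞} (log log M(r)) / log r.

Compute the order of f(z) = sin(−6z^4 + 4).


Write sin(w) = (e^{iw} ± e^{−iw})/(2 or 2i), so |sin(w)| ≤ e^{|w|}. With w = −6z^4 + 4, |w| ≤ 6r^4 + 4 on |z|=r, giving M(r) ≤ e^{6r^4 + 4} and ρ ≤ 4. For the lower bound, choose z on |z|=r with -6z^4 purely imaginary of modulus 6r^4; then |sin(−6z^4 + 4)| grows like e^{6r^4}/2, so ρ ≥ 4. Hence ρ = 4.
Therefore ρ = 4.

Order ρ = 4.


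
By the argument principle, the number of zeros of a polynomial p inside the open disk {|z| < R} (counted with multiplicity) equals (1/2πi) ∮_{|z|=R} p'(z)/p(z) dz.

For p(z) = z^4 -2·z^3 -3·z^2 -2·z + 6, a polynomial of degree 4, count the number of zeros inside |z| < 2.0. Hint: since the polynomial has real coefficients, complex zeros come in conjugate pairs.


The zeros of p are: 1, 3, (-1 + 1i), (-1 - 1i).
Their magnitudes are: 1, 3, 1.414, 1.414.
Zeros with |z| < R = 2.0: 1, (-1 + 1i), (-1 - 1i).
Count = 3.
By the argument principle, (1/2πi) ∮_{|z|=R} p'(z)/p(z) dz equals exactly this count.

Number of zeros inside |z| < 2.0: 3.


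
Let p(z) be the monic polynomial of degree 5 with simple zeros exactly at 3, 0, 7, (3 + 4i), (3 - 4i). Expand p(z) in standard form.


The polynomial is p(z) = ∏_{α ∈ S} (z − α), where S = {3, 0, 7, (3 + 4i), (3 - 4i)}.
Expanding the product yields: p(z) = z^5 -16·z^4 + 106·z^3 -376·z^2 + 525·z.
Note conjugate pairs combine to real quadratics: (z − (3+4i))(z − (3−4i)) = z² − 6z + 25.
The resulting polynomial has degree 5 and real coefficients as required.

p(z) = z^5 -16·z^4 + 106·z^3 -376·z^2 + 525·z.


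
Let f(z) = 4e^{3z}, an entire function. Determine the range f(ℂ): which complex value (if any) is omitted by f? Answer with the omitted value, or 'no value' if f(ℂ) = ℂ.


Little Picard bounds the complement of f(ℂ) to at most one point.
e^{3z} is never zero on ℂ, so 4·e^{3z} takes every value in ℂ ∖ {0}. Adding 0 shifts the range to ℂ ∖ {0}. Thus f omits exactly the value 0.

Omitted value: 0.


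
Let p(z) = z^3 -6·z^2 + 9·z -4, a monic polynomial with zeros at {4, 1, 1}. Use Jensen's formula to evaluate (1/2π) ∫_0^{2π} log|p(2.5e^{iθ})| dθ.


Zeros: 1, 1, 4; r = 2.5.
Inside |z| < r: 1, 1. Outside (|z| ≥ r): 4.
p(0) = -4, so log|p(0)| = log(4) = 1.3863.
Apply Jensen: I(r) = log|p(0)| + Σ_k log(r/|z_k|), summed over zeros inside |z| < r.
  log(r/|z_k|) for z_k = 1: log(2.5/1) = 0.9163
  log(r/|z_k|) for z_k = 1: log(2.5/1) = 0.9163
  Outside zeros (4) contribute nothing to the Jensen sum.
Sum over inside zeros: 1.8326.
I(r) = log|p(0)| + (inside sum) = 1.3863 + 1.8326 = 3.2189.
Note: since some zeros are outside |z| ≤ r, the simplified n·log(r) form does NOT apply — only the inside zeros contribute.

I(r) ≈ 3.2189.


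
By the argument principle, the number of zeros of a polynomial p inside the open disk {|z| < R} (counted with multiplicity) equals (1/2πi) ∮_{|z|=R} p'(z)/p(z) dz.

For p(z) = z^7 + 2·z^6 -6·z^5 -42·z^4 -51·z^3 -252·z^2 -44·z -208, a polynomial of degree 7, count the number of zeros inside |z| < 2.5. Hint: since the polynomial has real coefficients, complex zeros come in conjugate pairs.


The zeros of p are: 4, (-3 + 2i), (-3 - 2i), (0 + 1i), (0 - 1i), (0 + 2i), (0 - 2i).
Their magnitudes are: 4, 3.606, 3.606, 1, 1, 2, 2.
Zeros with |z| < R = 2.5: (0 + 1i), (0 - 1i), (0 + 2i), (0 - 2i).
Count = 4.
By the argument principle, (1/2πi) ∮_{|z|=R} p'(z)/p(z) dz equals exactly this count.

Number of zeros inside |z| < 2.5: 4.


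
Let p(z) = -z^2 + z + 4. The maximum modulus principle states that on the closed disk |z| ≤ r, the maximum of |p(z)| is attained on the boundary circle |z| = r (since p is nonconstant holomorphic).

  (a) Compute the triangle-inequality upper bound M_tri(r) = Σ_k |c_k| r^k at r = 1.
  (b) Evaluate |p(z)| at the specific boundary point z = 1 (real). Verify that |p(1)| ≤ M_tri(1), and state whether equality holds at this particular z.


Coefficients: c_0 = 4, c_1 = 1, c_2 = -1. Radius r = 1.
Part (a). Triangle bound: M_tri(r) = Σ_k |c_k| r^k
  = |4|·1^0 + |1|·1^1 + |-1|·1^2
  = 4 + 1 + 1 = 6.
This bounds M(r) := max_{|z|=r} |p(z)| from above; equality holds iff all terms c_k z^k can be made to align in phase at a single z on |z|=r.
Part (b). At z = 1 (real, on the circle |z| = r):
  p(1) = (4)·1^0 + (1)·1^1 + (-1)·1^2 = 4.
  |p(1)| = 4.
Check: |p(1)| = 4 ≤ 6 = M_tri(1). ✓ Equality does not hold at z = 1 (the coefficients have mixed signs, so the terms do not all align in phase there).

M_tri(1) = 6; |p(1)| = 4; equality at z=1: no.


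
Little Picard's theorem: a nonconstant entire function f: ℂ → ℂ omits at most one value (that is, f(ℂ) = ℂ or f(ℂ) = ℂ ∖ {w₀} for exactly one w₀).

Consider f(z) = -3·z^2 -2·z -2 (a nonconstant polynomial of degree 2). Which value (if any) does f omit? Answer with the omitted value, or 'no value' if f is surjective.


Little Picard bounds the complement of f(ℂ) to at most one point.
For every w ∈ ℂ, the equation p(z) − w = 0 is a nonconstant polynomial in z and hence has at least one root by the fundamental theorem of algebra. So p is surjective onto ℂ, omitting no value.

Omitted value: no value.


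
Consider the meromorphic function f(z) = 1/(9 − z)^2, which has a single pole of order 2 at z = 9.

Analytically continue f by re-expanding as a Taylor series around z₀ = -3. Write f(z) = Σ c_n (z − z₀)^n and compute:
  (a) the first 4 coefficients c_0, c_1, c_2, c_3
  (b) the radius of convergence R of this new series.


Let w = z − z₀, so z = z₀ + w.
Then 9 − z = 9 − (z₀ + w) = (9 − z₀) − w = 12 − w.
f(z) = 1/(12 − w)^2 = (1/(12)^2) · (1 − w/(12))^{−2}.
By the binomial series (1−u)^{−2} = Σ_{n≥0} C(n+1, 1) u^n for |u|<1, with u = w/(12):
  c_n = C(n+1, 1) / (12)^(n+2).
  c_0 = 1/(12)^2 = 1/144.
  c_1 = 2/(12)^3 = 1/864.
  c_2 = 3/(12)^4 = 1/6912.
  c_3 = 4/(12)^5 = 1/62208.
The series is valid for |w/d| < 1, i.e. |z − z₀| < |d|.
Radius of convergence: R = |9 − z₀| = |12| = 12 (distance from z₀ to the singularity z = 9).

c_0 = 1/144, c_1 = 1/864, c_2 = 1/6912, c_3 = 1/62208; R = 12.


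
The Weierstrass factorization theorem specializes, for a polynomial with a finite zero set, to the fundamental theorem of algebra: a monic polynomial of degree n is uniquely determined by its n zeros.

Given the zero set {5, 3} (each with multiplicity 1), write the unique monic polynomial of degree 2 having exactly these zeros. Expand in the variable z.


The polynomial is p(z) = ∏_{α ∈ S} (z − α), where S = {5, 3}.
Expanding the product yields: p(z) = z^2 -8·z + 15.
The resulting polynomial has degree 2 and real coefficients as required.

p(z) = z^2 -8·z + 15.


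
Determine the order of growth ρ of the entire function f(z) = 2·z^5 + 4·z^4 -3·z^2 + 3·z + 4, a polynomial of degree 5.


|f(z)| ≤ Σ|c_k|·r^k = O(r^5) as r → ∞. Polynomial growth is O(e^{r^ε}) for every ε > 0 (since r^5/e^{r^ε} → 0), so ρ ≤ ε for all ε > 0, i.e. ρ = 0. Every nonconstant polynomial has order 0.
Therefore ρ = 0.

Order ρ = 0.


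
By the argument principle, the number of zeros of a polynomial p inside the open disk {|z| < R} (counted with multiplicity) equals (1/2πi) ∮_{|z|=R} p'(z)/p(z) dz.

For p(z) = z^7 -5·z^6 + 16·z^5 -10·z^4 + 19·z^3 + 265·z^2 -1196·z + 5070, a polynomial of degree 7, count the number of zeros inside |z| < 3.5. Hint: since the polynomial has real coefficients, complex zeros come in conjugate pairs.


The zeros of p are: -3, (3 + 2i), (3 - 2i), (-1 + 3i), (-1 - 3i), (2 + 3i), (2 - 3i).
Their magnitudes are: 3, 3.606, 3.606, 3.162, 3.162, 3.606, 3.606.
Zeros with |z| < R = 3.5: -3, (-1 + 3i), (-1 - 3i).
Count = 3.
By the argument principle, (1/2πi) ∮_{|z|=R} p'(z)/p(z) dz equals exactly this count.

Number of zeros inside |z| < 3.5: 3.


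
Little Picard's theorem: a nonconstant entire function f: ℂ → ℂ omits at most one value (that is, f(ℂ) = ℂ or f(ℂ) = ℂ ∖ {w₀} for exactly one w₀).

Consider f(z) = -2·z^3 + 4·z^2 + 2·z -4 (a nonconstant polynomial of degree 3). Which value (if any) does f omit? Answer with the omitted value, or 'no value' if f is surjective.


Little Picard bounds the complement of f(ℂ) to at most one point.
For every w ∈ ℂ, the equation p(z) − w = 0 is a nonconstant polynomial in z and hence has at least one root by the fundamental theorem of algebra. So p is surjective onto ℂ, omitting no value.

Omitted value: no value.


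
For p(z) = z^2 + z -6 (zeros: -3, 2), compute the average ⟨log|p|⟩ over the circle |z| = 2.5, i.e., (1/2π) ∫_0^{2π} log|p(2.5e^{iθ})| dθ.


Zeros: -3, 2; r = 2.5.
Inside |z| < r: 2. Outside (|z| ≥ r): -3.
p(0) = -6, so log|p(0)| = log(6) = 1.7918.
Apply Jensen: I(r) = log|p(0)| + Σ_k log(r/|z_k|), summed over zeros inside |z| < r.
  log(r/|z_k|) for z_k = 2: log(2.5/2) = 0.2231
  Outside zeros (-3) contribute nothing to the Jensen sum.
Sum over inside zeros: 0.2231.
I(r) = log|p(0)| + (inside sum) = 1.7918 + 0.2231 = 2.0149.
Note: since some zeros are outside |z| ≤ r, the simplified n·log(r) form does NOT apply — only the inside zeros contribute.

I(r) ≈ 2.0149.


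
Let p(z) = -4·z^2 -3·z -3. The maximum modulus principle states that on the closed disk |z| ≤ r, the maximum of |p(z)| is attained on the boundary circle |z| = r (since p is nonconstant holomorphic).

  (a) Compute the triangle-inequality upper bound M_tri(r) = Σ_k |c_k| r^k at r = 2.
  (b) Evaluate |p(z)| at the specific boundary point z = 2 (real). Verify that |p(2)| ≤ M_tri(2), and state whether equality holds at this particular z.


Coefficients: c_0 = -3, c_1 = -3, c_2 = -4. Radius r = 2.
Part (a). Triangle bound: M_tri(r) = Σ_k |c_k| r^k
  = |-3|·2^0 + |-3|·2^1 + |-4|·2^2
  = 3 + 6 + 16 = 25.
This bounds M(r) := max_{|z|=r} |p(z)| from above; equality holds iff all terms c_k z^k can be made to align in phase at a single z on |z|=r.
Part (b). At z = 2 (real, on the circle |z| = r):
  p(2) = (-3)·2^0 + (-3)·2^1 + (-4)·2^2 = -25.
  |p(2)| = 25.
Since all nonzero coefficients share the same sign, |p(2)| = 25 = M_tri(2); the triangle bound is attained at z = 2, so in fact M(r) = 25.

M_tri(2) = 25; |p(2)| = 25; equality at z=2: yes.


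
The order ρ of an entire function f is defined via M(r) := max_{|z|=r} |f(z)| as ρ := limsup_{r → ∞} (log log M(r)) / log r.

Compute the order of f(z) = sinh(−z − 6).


sinh(w) is a linear combination of e^{iw} and e^{−iw} (or e^w, e^{−w} in the hyperbolic case), so |sinh(w)| ≤ e^{|w|}. With w = −z − 6, |w| ≤ 1|z| + 6 = 1r + 6 on |z| = r, giving M(r) ≤ e^{1r + 6}, so ρ ≤ 1. On a suitable ray (z = it for sin/cos; z = t for sinh/cosh, t real → ∞), |sinh(−z − 6)| grows like e^{1|t|}/2, so ρ ≥ 1. Hence ρ = 1.
Therefore ρ = 1.

Order ρ = 1.


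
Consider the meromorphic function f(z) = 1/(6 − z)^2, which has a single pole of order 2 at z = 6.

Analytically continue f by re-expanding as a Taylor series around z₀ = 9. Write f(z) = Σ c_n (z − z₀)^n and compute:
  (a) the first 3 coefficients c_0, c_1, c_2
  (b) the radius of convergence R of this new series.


Let w = z − z₀, so z = z₀ + w.
Then 6 − z = 6 − (z₀ + w) = (6 − z₀) − w = -3 − w.
f(z) = 1/(-3 − w)^2 = (1/(-3)^2) · (1 − w/(-3))^{−2}.
By the binomial series (1−u)^{−2} = Σ_{n≥0} C(n+1, 1) u^n for |u|<1, with u = w/(-3):
  c_n = C(n+1, 1) / (-3)^(n+2).
  c_0 = 1/(-3)^2 = 1/9.
  c_1 = 2/(-3)^3 = -2/27.
  c_2 = 3/(-3)^4 = 1/27.
The series is valid for |w/d| < 1, i.e. |z − z₀| < |d|.
Radius of convergence: R = |6 − z₀| = |-3| = 3 (distance from z₀ to the singularity z = 6).

c_0 = 1/9, c_1 = -2/27, c_2 = 1/27; R = 3.


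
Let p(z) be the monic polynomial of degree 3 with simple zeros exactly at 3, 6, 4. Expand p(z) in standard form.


The polynomial is p(z) = ∏_{α ∈ S} (z − α), where S = {3, 6, 4}.
Expanding the product yields: p(z) = z^3 -13·z^2 + 54·z -72.
The resulting polynomial has degree 3 and real coefficients as required.

p(z) = z^3 -13·z^2 + 54·z -72.


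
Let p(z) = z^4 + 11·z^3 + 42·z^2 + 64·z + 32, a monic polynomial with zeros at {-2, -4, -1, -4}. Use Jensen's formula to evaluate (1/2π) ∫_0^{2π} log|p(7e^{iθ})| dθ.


Zeros: -4, -4, -2, -1; r = 7.
Inside |z| < r: -4, -4, -2, -1. Outside (|z| ≥ r): ∅.
p(0) = 32, so log|p(0)| = log(32) = 3.4657.
Apply Jensen: I(r) = log|p(0)| + Σ_k log(r/|z_k|), summed over zeros inside |z| < r.
  log(r/|z_k|) for z_k = -2: log(7/2) = 1.2528
  log(r/|z_k|) for z_k = -4: log(7/4) = 0.5596
  log(r/|z_k|) for z_k = -1: log(7/1) = 1.9459
  log(r/|z_k|) for z_k = -4: log(7/4) = 0.5596
Sum over inside zeros: 4.3179.
I(r) = log|p(0)| + (inside sum) = 3.4657 + 4.3179 = 7.7836.
Closed form (all zeros inside, monic): I(r) = n·log(r) = 4·log(7) = 7.7836. ✓

I(r) ≈ 7.7836.


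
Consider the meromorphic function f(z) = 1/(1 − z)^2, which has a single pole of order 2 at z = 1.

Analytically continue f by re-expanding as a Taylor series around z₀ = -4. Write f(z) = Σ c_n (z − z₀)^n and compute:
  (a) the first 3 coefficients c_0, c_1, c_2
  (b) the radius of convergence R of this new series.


Let w = z − z₀, so z = z₀ + w.
Then 1 − z = 1 − (z₀ + w) = (1 − z₀) − w = 5 − w.
f(z) = 1/(5 − w)^2 = (1/(5)^2) · (1 − w/(5))^{−2}.
By the binomial series (1−u)^{−2} = Σ_{n≥0} C(n+1, 1) u^n for |u|<1, with u = w/(5):
  c_n = C(n+1, 1) / (5)^(n+2).
  c_0 = 1/(5)^2 = 1/25.
  c_1 = 2/(5)^3 = 2/125.
  c_2 = 3/(5)^4 = 3/625.
The series is valid for |w/d| < 1, i.e. |z − z₀| < |d|.
Radius of convergence: R = |1 − z₀| = |5| = 5 (distance from z₀ to the singularity z = 1).

c_0 = 1/25, c_1 = 2/125, c_2 = 3/625; R = 5.


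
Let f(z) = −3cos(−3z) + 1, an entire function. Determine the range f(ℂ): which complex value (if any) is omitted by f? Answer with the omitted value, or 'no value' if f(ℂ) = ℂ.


Little Picard bounds the complement of f(ℂ) to at most one point.
cos is entire and surjective onto ℂ: for every w ∈ ℂ, cos(ζ) = w has a solution ζ ∈ ℂ (e.g., via the complex inverse arccos). With ζ = −3z this gives z = ζ/(-3). Then -3·cos(−3z) takes every value in -3·ℂ = ℂ, and adding 1 is a bijection of ℂ. So f is surjective and omits no value. (Note: only on the real line is cos bounded by [−1, 1].)

Omitted value: no value.


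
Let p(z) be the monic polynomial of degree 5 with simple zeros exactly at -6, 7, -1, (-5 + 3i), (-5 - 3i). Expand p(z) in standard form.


The polynomial is p(z) = ∏_{α ∈ S} (z − α), where S = {-6, 7, -1, (-5 + 3i), (-5 - 3i)}.
Expanding the product yields: p(z) = z^5 + 10·z^4 -9·z^3 -472·z^2 -1882·z -1428.
Note conjugate pairs combine to real quadratics: (z − (-5+3i))(z − (-5−3i)) = z² + 10z + 34.
The resulting polynomial has degree 5 and real coefficients as required.

p(z) = z^5 + 10·z^4 -9·z^3 -472·z^2 -1882·z -1428.


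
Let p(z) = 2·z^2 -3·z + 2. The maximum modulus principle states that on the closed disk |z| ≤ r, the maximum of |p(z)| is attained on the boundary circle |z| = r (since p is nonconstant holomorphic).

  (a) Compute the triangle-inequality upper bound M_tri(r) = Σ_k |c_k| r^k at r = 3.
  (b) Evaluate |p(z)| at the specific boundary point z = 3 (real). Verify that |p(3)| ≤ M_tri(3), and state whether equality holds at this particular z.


Coefficients: c_0 = 2, c_1 = -3, c_2 = 2. Radius r = 3.
Part (a). Triangle bound: M_tri(r) = Σ_k |c_k| r^k
  = |2|·3^0 + |-3|·3^1 + |2|·3^2
  = 2 + 9 + 18 = 29.
This bounds M(r) := max_{|z|=r} |p(z)| from above; equality holds iff all terms c_k z^k can be made to align in phase at a single z on |z|=r.
Part (b). At z = 3 (real, on the circle |z| = r):
  p(3) = (2)·3^0 + (-3)·3^1 + (2)·3^2 = 11.
  |p(3)| = 11.
Check: |p(3)| = 11 ≤ 29 = M_tri(3). ✓ Equality does not hold at z = 3 (the coefficients have mixed signs, so the terms do not all align in phase there).

M_tri(3) = 29; |p(3)| = 11; equality at z=3: no.


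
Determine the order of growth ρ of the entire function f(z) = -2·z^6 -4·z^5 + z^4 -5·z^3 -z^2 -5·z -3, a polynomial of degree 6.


|f(z)| ≤ Σ|c_k|·r^k = O(r^6) as r → ∞. Polynomial growth is O(e^{r^ε}) for every ε > 0 (since r^6/e^{r^ε} → 0), so ρ ≤ ε for all ε > 0, i.e. ρ = 0. Every nonconstant polynomial has order 0.
Therefore ρ = 0.

Order ρ = 0.


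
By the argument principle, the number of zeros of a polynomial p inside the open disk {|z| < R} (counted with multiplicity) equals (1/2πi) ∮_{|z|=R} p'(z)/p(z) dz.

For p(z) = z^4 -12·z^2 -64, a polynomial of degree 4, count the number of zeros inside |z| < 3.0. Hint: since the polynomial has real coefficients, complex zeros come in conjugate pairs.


The zeros of p are: 4, -4, (0 + 2i), (0 - 2i).
Their magnitudes are: 4, 4, 2, 2.
Zeros with |z| < R = 3.0: (0 + 2i), (0 - 2i).
Count = 2.
By the argument principle, (1/2πi) ∮_{|z|=R} p'(z)/p(z) dz equals exactly this count.

Number of zeros inside |z| < 3.0: 2.


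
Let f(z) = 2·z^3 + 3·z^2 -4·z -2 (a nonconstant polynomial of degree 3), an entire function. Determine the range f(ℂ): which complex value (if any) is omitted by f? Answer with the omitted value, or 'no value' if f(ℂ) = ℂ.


Little Picard bounds the complement of f(ℂ) to at most one point.
For every w ∈ ℂ, the equation p(z) − w = 0 is a nonconstant polynomial in z and hence has at least one root by the fundamental theorem of algebra. So p is surjective onto ℂ, omitting no value.

Omitted value: no value.


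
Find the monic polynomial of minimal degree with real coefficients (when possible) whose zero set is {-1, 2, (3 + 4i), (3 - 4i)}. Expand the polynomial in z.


The polynomial is p(z) = ∏_{α ∈ S} (z − α), where S = {-1, 2, (3 + 4i), (3 - 4i)}.
Expanding the product yields: p(z) = z^4 -7·z^3 + 29·z^2 -13·z -50.
Note conjugate pairs combine to real quadratics: (z − (3+4i))(z − (3−4i)) = z² − 6z + 25.
The resulting polynomial has degree 4 and real coefficients as required.

p(z) = z^4 -7·z^3 + 29·z^2 -13·z -50.


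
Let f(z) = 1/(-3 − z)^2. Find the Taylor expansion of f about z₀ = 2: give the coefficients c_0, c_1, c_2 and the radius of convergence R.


Let w = z − z₀, so z = z₀ + w.
Then -3 − z = -3 − (z₀ + w) = (-3 − z₀) − w = -5 − w.
f(z) = 1/(-5 − w)^2 = (1/(-5)^2) · (1 − w/(-5))^{−2}.
By the binomial series (1−u)^{−2} = Σ_{n≥0} C(n+1, 1) u^n for |u|<1, with u = w/(-5):
  c_n = C(n+1, 1) / (-5)^(n+2).
  c_0 = 1/(-5)^2 = 1/25.
  c_1 = 2/(-5)^3 = -2/125.
  c_2 = 3/(-5)^4 = 3/625.
The series is valid for |w/d| < 1, i.e. |z − z₀| < |d|.
Radius of convergence: R = |-3 − z₀| = |-5| = 5 (distance from z₀ to the singularity z = -3).

c_0 = 1/25, c_1 = -2/125, c_2 = 3/625; R = 5.


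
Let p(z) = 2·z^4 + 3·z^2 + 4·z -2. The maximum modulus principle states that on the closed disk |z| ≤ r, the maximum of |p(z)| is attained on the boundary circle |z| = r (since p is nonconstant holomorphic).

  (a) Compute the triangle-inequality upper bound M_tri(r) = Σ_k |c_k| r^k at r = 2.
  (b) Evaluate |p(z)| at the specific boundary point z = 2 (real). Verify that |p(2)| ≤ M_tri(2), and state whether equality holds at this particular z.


Coefficients: c_0 = -2, c_1 = 4, c_2 = 3, c_3 = 0, c_4 = 2. Radius r = 2.
Part (a). Triangle bound: M_tri(r) = Σ_k |c_k| r^k
  = |-2|·2^0 + |4|·2^1 + |3|·2^2 + |0|·2^3 + |2|·2^4
  = 2 + 8 + 12 + 0 + 32 = 54.
This bounds M(r) := max_{|z|=r} |p(z)| from above; equality holds iff all terms c_k z^k can be made to align in phase at a single z on |z|=r.
Part (b). At z = 2 (real, on the circle |z| = r):
  p(2) = (-2)·2^0 + (4)·2^1 + (3)·2^2 + (0)·2^3 + (2)·2^4 = 50.
  |p(2)| = 50.
Check: |p(2)| = 50 ≤ 54 = M_tri(2). ✓ Equality does not hold at z = 2 (the coefficients have mixed signs, so the terms do not all align in phase there).

M_tri(2) = 54; |p(2)| = 50; equality at z=2: no.


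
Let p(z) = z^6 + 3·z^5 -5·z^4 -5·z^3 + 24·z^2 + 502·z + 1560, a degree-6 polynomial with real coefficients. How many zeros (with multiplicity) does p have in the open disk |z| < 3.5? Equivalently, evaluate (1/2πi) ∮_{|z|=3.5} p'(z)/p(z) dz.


The zeros of p are: -4, (3 + 2i), (3 - 2i), (-1 + 3i), (-1 - 3i), -3.
Their magnitudes are: 4, 3.606, 3.606, 3.162, 3.162, 3.
Zeros with |z| < R = 3.5: (-1 + 3i), (-1 - 3i), -3.
Count = 3.
By the argument principle, (1/2πi) ∮_{|z|=R} p'(z)/p(z) dz equals exactly this count.

Number of zeros inside |z| < 3.5: 3.


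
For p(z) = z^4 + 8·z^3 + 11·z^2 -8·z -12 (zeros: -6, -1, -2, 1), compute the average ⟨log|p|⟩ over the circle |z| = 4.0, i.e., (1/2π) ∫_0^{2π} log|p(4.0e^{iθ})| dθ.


Zeros: -6, -2, -1, 1; r = 4.0.
Inside |z| < r: -2, -1, 1. Outside (|z| ≥ r): -6.
p(0) = -12, so log|p(0)| = log(12) = 2.4849.
Apply Jensen: I(r) = log|p(0)| + Σ_k log(r/|z_k|), summed over zeros inside |z| < r.
  log(r/|z_k|) for z_k = -1: log(4.0/1) = 1.3863
  log(r/|z_k|) for z_k = -2: log(4.0/2) = 0.6931
  log(r/|z_k|) for z_k = 1: log(4.0/1) = 1.3863
  Outside zeros (-6) contribute nothing to the Jensen sum.
Sum over inside zeros: 3.4657.
I(r) = log|p(0)| + (inside sum) = 2.4849 + 3.4657 = 5.9506.
Note: since some zeros are outside |z| ≤ r, the simplified n·log(r) form does NOT apply — only the inside zeros contribute.

I(r) ≈ 5.9506.


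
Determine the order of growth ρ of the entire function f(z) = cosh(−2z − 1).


cosh(w) is a linear combination of e^{iw} and e^{−iw} (or e^w, e^{−w} in the hyperbolic case), so |cosh(w)| ≤ e^{|w|}. With w = −2z − 1, |w| ≤ 2|z| + 1 = 2r + 1 on |z| = r, giving M(r) ≤ e^{2r + 1}, so ρ ≤ 1. On a suitable ray (z = it for sin/cos; z = t for sinh/cosh, t real → ∞), |cosh(−2z − 1)| grows like e^{2|t|}/2, so ρ ≥ 1. Hence ρ = 1.
Therefore ρ = 1.

Order ρ = 1.


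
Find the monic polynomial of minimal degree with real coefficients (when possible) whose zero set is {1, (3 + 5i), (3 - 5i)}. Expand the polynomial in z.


The polynomial is p(z) = ∏_{α ∈ S} (z − α), where S = {1, (3 + 5i), (3 - 5i)}.
Expanding the product yields: p(z) = z^3 -7·z^2 + 40·z -34.
Note conjugate pairs combine to real quadratics: (z − (3+5i))(z − (3−5i)) = z² − 6z + 34.
The resulting polynomial has degree 3 and real coefficients as required.

p(z) = z^3 -7·z^2 + 40·z -34.


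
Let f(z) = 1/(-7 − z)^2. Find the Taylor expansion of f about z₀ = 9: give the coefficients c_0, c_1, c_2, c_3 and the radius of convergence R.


Let w = z − z₀, so z = z₀ + w.
Then -7 − z = -7 − (z₀ + w) = (-7 − z₀) − w = -16 − w.
f(z) = 1/(-16 − w)^2 = (1/(-16)^2) · (1 − w/(-16))^{−2}.
By the binomial series (1−u)^{−2} = Σ_{n≥0} C(n+1, 1) u^n for |u|<1, with u = w/(-16):
  c_n = C(n+1, 1) / (-16)^(n+2).
  c_0 = 1/(-16)^2 = 1/256.
  c_1 = 2/(-16)^3 = -1/2048.
  c_2 = 3/(-16)^4 = 3/65536.
  c_3 = 4/(-16)^5 = -1/262144.
The series is valid for |w/d| < 1, i.e. |z − z₀| < |d|.
Radius of convergence: R = |-7 − z₀| = |-16| = 16 (distance from z₀ to the singularity z = -7).

c_0 = 1/256, c_1 = -1/2048, c_2 = 3/65536, c_3 = -1/262144; R = 16.


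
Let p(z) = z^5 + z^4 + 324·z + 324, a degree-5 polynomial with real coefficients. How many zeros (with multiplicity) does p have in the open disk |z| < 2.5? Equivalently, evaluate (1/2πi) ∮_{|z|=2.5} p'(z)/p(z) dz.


The zeros of p are: (3 + 3i), (3 - 3i), -1, (-3 + 3i), (-3 - 3i).
Their magnitudes are: 4.243, 4.243, 1, 4.243, 4.243.
Zeros with |z| < R = 2.5: -1.
Count = 1.
By the argument principle, (1/2πi) ∮_{|z|=R} p'(z)/p(z) dz equals exactly this count.

Number of zeros inside |z| < 2.5: 1.


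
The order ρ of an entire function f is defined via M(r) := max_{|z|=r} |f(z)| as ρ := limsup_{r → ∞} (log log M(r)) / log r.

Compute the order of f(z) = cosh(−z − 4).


cosh(w) is a linear combination of e^{iw} and e^{−iw} (or e^w, e^{−w} in the hyperbolic case), so |cosh(w)| ≤ e^{|w|}. With w = −z − 4, |w| ≤ 1|z| + 4 = 1r + 4 on |z| = r, giving M(r) ≤ e^{1r + 4}, so ρ ≤ 1. On a suitable ray (z = it for sin/cos; z = t for sinh/cosh, t real → ∞), |cosh(−z − 4)| grows like e^{1|t|}/2, so ρ ≥ 1. Hence ρ = 1.
Therefore ρ = 1.

Order ρ = 1.


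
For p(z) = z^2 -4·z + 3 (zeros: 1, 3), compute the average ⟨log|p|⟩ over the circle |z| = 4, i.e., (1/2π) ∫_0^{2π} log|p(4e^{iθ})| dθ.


Zeros: 1, 3; r = 4.
Inside |z| < r: 1, 3. Outside (|z| ≥ r): ∅.
p(0) = 3, so log|p(0)| = log(3) = 1.0986.
Apply Jensen: I(r) = log|p(0)| + Σ_k log(r/|z_k|), summed over zeros inside |z| < r.
  log(r/|z_k|) for z_k = 1: log(4/1) = 1.3863
  log(r/|z_k|) for z_k = 3: log(4/3) = 0.2877
Sum over inside zeros: 1.6740.
I(r) = log|p(0)| + (inside sum) = 1.0986 + 1.6740 = 2.7726.
Closed form (all zeros inside, monic): I(r) = n·log(r) = 2·log(4) = 2.7726. ✓

I(r) ≈ 2.7726.


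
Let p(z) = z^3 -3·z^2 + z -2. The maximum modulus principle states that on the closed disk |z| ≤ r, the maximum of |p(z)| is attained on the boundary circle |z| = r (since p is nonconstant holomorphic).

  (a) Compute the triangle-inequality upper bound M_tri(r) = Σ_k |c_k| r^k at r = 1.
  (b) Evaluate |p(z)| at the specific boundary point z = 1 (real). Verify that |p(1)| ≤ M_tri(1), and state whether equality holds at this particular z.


Coefficients: c_0 = -2, c_1 = 1, c_2 = -3, c_3 = 1. Radius r = 1.
Part (a). Triangle bound: M_tri(r) = Σ_k |c_k| r^k
  = |-2|·1^0 + |1|·1^1 + |-3|·1^2 + |1|·1^3
  = 2 + 1 + 3 + 1 = 7.
This bounds M(r) := max_{|z|=r} |p(z)| from above; equality holds iff all terms c_k z^k can be made to align in phase at a single z on |z|=r.
Part (b). At z = 1 (real, on the circle |z| = r):
  p(1) = (-2)·1^0 + (1)·1^1 + (-3)·1^2 + (1)·1^3 = -3.
  |p(1)| = 3.
Check: |p(1)| = 3 ≤ 7 = M_tri(1). ✓ Equality does not hold at z = 1 (the coefficients have mixed signs, so the terms do not all align in phase there).

M_tri(1) = 7; |p(1)| = 3; equality at z=1: no.


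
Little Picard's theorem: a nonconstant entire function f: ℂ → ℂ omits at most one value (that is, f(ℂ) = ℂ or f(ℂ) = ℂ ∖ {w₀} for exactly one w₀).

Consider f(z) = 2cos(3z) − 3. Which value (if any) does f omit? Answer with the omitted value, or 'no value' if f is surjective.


Little Picard bounds the complement of f(ℂ) to at most one point.
cos is entire and surjective onto ℂ: for every w ∈ ℂ, cos(ζ) = w has a solution ζ ∈ ℂ (e.g., via the complex inverse arccos). With ζ = 3z this gives z = ζ/(3). Then 2·cos(3z) takes every value in 2·ℂ = ℂ, and adding -3 is a bijection of ℂ. So f is surjective and omits no value. (Note: only on the real line is cos bounded by [−1, 1].)

Omitted value: no value.


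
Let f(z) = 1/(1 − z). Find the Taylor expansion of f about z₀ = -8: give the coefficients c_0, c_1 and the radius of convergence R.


Let w = z − z₀, so z = z₀ + w.
Then 1 − z = 1 − (z₀ + w) = (1 − z₀) − w = 9 − w.
f(z) = 1/(9 − w) = (1/(9)) · 1/(1 − w/(9)) = Σ_{n≥0} w^n / (9)^(n+1).
So c_n = 1/(9)^(n+1):
  c_0 = 1/(9)^1 = 1/9.
  c_1 = 1/(9)^2 = 1/81.
The series is valid for |w/d| < 1, i.e. |z − z₀| < |d|.
Radius of convergence: R = |1 − z₀| = |9| = 9 (distance from z₀ to the singularity z = 1).

c_0 = 1/9, c_1 = 1/81; R = 9.


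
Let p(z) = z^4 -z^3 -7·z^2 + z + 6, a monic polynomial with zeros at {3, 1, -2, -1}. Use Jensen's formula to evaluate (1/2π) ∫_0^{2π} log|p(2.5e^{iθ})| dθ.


Zeros: -2, -1, 1, 3; r = 2.5.
Inside |z| < r: -2, -1, 1. Outside (|z| ≥ r): 3.
p(0) = 6, so log|p(0)| = log(6) = 1.7918.
Apply Jensen: I(r) = log|p(0)| + Σ_k log(r/|z_k|), summed over zeros inside |z| < r.
  log(r/|z_k|) for z_k = 1: log(2.5/1) = 0.9163
  log(r/|z_k|) for z_k = -2: log(2.5/2) = 0.2231
  log(r/|z_k|) for z_k = -1: log(2.5/1) = 0.9163
  Outside zeros (3) contribute nothing to the Jensen sum.
Sum over inside zeros: 2.0557.
I(r) = log|p(0)| + (inside sum) = 1.7918 + 2.0557 = 3.8475.
Note: since some zeros are outside |z| ≤ r, the simplified n·log(r) form does NOT apply — only the inside zeros contribute.

I(r) ≈ 3.8475.
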